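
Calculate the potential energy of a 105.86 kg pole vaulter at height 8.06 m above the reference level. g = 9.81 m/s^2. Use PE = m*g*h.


PE = m * g * h
PE = 105.86 * 9.81 * 8.06
PE = 1038.4866 * 8.06 = 8370.202 J

8370.202 J


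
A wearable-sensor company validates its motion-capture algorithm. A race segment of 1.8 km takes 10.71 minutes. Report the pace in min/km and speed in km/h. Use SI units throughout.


Pace = time / distance = 10.71 min / 1.8 km = 5.95 min/km
Speed = distance / time_in_hours = 1.8 / 0.1785 hr
Speed = 10.084 km/h

5.95 min/km, 10.084 km/h


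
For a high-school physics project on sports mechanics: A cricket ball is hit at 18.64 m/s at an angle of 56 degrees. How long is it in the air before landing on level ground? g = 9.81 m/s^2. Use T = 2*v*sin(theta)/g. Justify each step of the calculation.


T = 2*v*sin(theta)/g
sin(theta) = sin(56 deg) = 0.829
T = 2*18.64*0.829 / 9.81
T = 30.9065 / 9.81 = 3.1505 s

3.1505 s


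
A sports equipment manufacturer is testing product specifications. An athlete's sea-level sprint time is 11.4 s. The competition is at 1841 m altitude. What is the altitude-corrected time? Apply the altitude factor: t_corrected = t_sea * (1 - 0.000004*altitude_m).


Correction factor = 1 - 0.000004 * 1841 = 0.992636
t_corrected = t_sea * factor = 11.4 * 0.992636
t_corrected = 11.3161 s

11.3161 s


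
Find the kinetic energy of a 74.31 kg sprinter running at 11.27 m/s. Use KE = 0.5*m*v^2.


KE = 0.5 * m * v^2
KE = 0.5 * 74.31 * 11.27^2
KE = 0.5 * 74.31 * 127.0129 = 4719.1643 J

4719.1643 J


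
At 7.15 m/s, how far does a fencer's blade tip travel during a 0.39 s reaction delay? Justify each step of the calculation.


d = v * t
d = 7.15 * 0.39
d = 2.7885 m

2.7885 m


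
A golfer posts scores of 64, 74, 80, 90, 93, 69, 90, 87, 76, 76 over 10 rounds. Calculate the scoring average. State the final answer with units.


Average = sum / n
Sum = 799
Average = 799 / 10 = 79.9

79.9


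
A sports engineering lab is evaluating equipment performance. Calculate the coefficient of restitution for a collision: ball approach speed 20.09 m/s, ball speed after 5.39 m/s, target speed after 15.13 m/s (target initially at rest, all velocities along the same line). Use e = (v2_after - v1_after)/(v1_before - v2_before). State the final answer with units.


e = (v2_after - v1_after) / (v1_before - v2_before)
Numerator = 15.13 - 5.39 = 9.74
Denominator = 20.09 - 0 = 20.09
e = 9.74 / 20.09 = 0.4848

0.4848


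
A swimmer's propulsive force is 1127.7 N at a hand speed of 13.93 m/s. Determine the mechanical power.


P = F * v
P = 1127.7 * 13.93
P = 15708.861 W

15708.861 W


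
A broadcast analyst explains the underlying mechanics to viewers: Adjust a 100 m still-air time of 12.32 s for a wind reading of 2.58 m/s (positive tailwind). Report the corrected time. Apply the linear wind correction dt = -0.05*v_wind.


dt = -0.05 * v_wind = -0.05 * 2.58 = -0.129 s
t_corrected = t_still + dt = 12.32 + (-0.129)
t_corrected = 12.191 s

12.191 s


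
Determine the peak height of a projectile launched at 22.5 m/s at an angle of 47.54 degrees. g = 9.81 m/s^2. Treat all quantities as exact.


H = (v*sin(theta))^2 / (2*g)
vy = v*sin(theta) = 22.5 * sin(47.54 deg) = 16.5993 m/s
H = vy^2 / (2*g) = 275.5384 / (2*9.81)
H = 275.5384 / 19.62 = 14.0437 m

14.0437 m


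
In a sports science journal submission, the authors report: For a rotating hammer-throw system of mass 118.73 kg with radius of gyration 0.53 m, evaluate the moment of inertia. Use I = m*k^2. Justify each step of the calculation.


I = m * k^2
I = 118.73 * 0.53^2
I = 118.73 * 0.2809 = 33.3513 kg*m^2

33.3513 kg*m^2


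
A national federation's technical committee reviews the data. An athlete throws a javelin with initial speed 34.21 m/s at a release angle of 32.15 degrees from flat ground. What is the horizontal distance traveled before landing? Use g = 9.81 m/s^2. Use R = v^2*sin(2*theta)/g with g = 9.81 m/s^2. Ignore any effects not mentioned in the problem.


R = v^2 * sin(2*theta) / g
Convert angle to radians: theta = 32.15 deg = 0.5611 rad
sin(2*theta) = sin(1.1222) = 0.9011
R = 34.21^2 * 0.9011 / 9.81
R = 1170.3241 * 0.9011 / 9.81 = 107.4977 m

107.4977 m


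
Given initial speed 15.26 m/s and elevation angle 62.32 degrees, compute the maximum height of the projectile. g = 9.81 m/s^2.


H = (v*sin(theta))^2 / (2*g)
vy = v*sin(theta) = 15.26 * sin(62.32 deg) = 13.5136 m/s
H = vy^2 / (2*g) = 182.6169 / (2*9.81)
H = 182.6169 / 19.62 = 9.3077 m

9.3077 m


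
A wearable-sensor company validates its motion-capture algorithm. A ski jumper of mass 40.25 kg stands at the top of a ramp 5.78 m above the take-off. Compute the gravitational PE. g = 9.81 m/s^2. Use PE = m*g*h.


PE = m * g * h
PE = 40.25 * 9.81 * 5.78
PE = 394.8525 * 5.78 = 2282.2475 J

2282.2475 J


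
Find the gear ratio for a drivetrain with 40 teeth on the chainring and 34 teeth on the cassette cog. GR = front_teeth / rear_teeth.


GR = front_teeth / rear_teeth
GR = 40 / 34
GR = 1.1765

1.1765


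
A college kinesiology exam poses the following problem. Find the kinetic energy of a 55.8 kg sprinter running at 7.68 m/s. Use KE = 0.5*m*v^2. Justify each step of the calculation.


KE = 0.5 * m * v^2
KE = 0.5 * 55.8 * 7.68^2
KE = 0.5 * 55.8 * 58.9824 = 1645.609 J

1645.609 J


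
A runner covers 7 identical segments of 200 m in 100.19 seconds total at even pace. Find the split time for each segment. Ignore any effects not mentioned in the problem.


Split time = total_time / n_laps = 100.19 / 7
Split time = 14.3129 s per lap

14.3129 s


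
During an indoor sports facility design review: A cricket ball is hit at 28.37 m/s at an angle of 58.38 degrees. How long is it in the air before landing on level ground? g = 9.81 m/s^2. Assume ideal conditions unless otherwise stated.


T = 2*v*sin(theta)/g
sin(theta) = sin(58.38 deg) = 0.8515
T = 2*28.37*0.8515 / 9.81
T = 48.3166 / 9.81 = 4.9252 s

4.9252 s


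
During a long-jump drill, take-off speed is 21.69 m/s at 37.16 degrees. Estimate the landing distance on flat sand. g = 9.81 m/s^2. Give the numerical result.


R = v^2 * sin(2*theta) / g
Convert angle to radians: theta = 37.16 deg = 0.6486 rad
sin(2*theta) = sin(1.2971) = 0.9628
R = 21.69^2 * 0.9628 / 9.81
R = 470.4561 * 0.9628 / 9.81 = 46.1721 m

46.1721 m


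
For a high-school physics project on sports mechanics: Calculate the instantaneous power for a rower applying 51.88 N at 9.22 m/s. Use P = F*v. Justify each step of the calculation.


P = F * v
P = 51.88 * 9.22
P = 478.3336 W

478.3336 W


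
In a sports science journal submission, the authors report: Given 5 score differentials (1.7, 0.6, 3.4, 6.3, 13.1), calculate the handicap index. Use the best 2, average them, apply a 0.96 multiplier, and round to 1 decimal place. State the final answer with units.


All differentials: 1.7, 0.6, 3.4, 6.3, 13.1
Sorted: 0.6, 1.7, 3.4, 6.3, 13.1
Best 2: 0.6, 1.7
Average of best = 2.3 / 2 = 1.15
Raw index = 1.15 * 0.96 = 1.104
Handicap index = round(1.104, 1) = 1.1

1.1


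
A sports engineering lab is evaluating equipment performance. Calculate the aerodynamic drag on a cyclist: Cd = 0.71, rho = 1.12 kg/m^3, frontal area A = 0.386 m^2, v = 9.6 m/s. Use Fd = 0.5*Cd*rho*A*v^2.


Fd = 0.5 * Cd * rho * A * v^2
Fd = 0.5 * 0.71 * 1.12 * 0.386 * 9.6^2
v^2 = 92.16
Fd = 0.5 * 0.71 * 1.12 * 0.386 * 92.16 = 14.1441 N

14.1441 N


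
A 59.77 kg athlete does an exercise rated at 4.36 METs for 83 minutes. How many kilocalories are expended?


kcal = MET * mass * time_hr
Convert time: 83 min = 1.3833 hr
kcal = 4.36 * 59.77 * 1.3833
kcal = 360.4928 kcal

360.4928 kcal


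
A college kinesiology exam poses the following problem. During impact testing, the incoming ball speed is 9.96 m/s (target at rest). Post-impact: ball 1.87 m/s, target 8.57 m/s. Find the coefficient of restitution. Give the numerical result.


e = (v2_after - v1_after) / (v1_before - v2_before)
Numerator = 8.57 - 1.87 = 6.7
Denominator = 9.96 - 0 = 9.96
e = 6.7 / 9.96 = 0.6727

0.6727


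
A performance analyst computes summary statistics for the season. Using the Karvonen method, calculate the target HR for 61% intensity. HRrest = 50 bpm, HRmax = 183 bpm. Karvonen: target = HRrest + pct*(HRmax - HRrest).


Target = HRrest + pct*(HRmax - HRrest)
Heart rate reserve = HRmax - HRrest = 183 - 50 = 133 bpm
Fraction = 61% = 0.61
Target = 50 + 0.61 * 133
Target = 50 + 81.13 = 131.13 bpm

131.13 bpm


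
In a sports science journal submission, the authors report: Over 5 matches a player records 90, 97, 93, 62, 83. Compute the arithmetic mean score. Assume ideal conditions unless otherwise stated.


Average = sum / n
Sum = 425
Average = 425 / 5 = 85

85


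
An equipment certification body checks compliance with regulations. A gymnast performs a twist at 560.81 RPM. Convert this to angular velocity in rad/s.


omega = RPM * 2 * pi / 60
omega = 560.81 * 2 * 3.14159 / 60
omega = 3523.6732 / 60 = 58.7279 rad/s

58.7279 rad/s


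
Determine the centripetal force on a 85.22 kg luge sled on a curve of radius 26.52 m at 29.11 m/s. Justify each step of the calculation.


Fc = m * v^2 / r
v^2 = 29.11^2 = 847.3921
Fc = 85.22 * 847.3921 / 26.52
Fc = 72214.7548 / 26.52 = 2723.03 N

2723.03 N


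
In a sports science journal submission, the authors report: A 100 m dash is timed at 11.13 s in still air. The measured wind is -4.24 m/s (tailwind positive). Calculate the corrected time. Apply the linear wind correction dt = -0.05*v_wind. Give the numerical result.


dt = -0.05 * v_wind = -0.05 * -4.24 = 0.212 s
t_corrected = t_still + dt = 11.13 + (0.212)
t_corrected = 11.342 s

11.342 s


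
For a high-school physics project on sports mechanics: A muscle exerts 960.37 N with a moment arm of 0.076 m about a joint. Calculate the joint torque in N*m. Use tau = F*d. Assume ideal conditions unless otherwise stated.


tau = F * d
tau = 960.37 * 0.076
tau = 72.9881 N*m

72.9881 N*m


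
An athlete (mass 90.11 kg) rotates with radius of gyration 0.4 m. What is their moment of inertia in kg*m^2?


I = m * k^2
I = 90.11 * 0.4^2
I = 90.11 * 0.16 = 14.4176 kg*m^2

14.4176 kg*m^2


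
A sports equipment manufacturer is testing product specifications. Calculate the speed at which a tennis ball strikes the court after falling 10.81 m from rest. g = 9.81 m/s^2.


v = sqrt(2 * g * h)
v = sqrt(2 * 9.81 * 10.81)
v = sqrt(212.0922) = 14.5634 m/s

14.5634 m/s


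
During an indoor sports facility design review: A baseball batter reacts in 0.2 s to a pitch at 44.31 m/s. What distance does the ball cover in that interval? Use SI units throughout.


d = v * t
d = 44.31 * 0.2
d = 8.862 m

8.862 m


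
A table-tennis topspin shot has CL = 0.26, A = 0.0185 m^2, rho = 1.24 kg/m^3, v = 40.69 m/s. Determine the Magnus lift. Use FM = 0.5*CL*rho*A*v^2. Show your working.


FM = 0.5 * CL * rho * A * v^2
FM = 0.5 * 0.26 * 1.24 * 0.0185 * 40.69^2
v^2 = 1655.6761
FM = 0.5 * 0.26 * 1.24 * 0.0185 * 1655.6761 = 4.9376 N

4.9376 N


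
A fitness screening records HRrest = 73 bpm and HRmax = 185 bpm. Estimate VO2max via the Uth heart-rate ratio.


VO2max = 15.3 * HRmax / HRrest
VO2max = 15.3 * 185 / 73
VO2max = 2830.5 / 73 = 38.774 mL/kg/min

38.774 mL/kg/min


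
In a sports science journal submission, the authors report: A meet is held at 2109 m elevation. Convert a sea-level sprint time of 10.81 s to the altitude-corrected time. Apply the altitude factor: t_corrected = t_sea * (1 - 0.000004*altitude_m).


Correction factor = 1 - 0.000004 * 2109 = 0.991564
t_corrected = t_sea * factor = 10.81 * 0.991564
t_corrected = 10.7188 s

10.7188 s


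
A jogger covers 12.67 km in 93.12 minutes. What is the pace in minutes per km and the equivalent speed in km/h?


Pace = time / distance = 93.12 min / 12.67 km = 7.3496 min/km
Speed = distance / time_in_hours = 12.67 / 1.552 hr
Speed = 8.1637 km/h

7.3496 min/km, 8.1637 km/h


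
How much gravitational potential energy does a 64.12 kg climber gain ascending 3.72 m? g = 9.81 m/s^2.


PE = m * g * h
PE = 64.12 * 9.81 * 3.72
PE = 629.0172 * 3.72 = 2339.944 J

2339.944 J


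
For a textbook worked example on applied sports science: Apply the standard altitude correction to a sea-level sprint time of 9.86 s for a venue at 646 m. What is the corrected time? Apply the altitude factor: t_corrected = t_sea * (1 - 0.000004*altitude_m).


Correction factor = 1 - 0.000004 * 646 = 0.997416
t_corrected = t_sea * factor = 9.86 * 0.997416
t_corrected = 9.8345 s

9.8345 s


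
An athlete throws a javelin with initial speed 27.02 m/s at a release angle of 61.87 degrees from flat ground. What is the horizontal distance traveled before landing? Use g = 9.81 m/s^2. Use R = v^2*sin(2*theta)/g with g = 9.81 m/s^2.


R = v^2 * sin(2*theta) / g
Convert angle to radians: theta = 61.87 deg = 1.0798 rad
sin(2*theta) = sin(2.1597) = 0.8316
R = 27.02^2 * 0.8316 / 9.81
R = 730.0804 * 0.8316 / 9.81 = 61.8869 m

61.8869 m


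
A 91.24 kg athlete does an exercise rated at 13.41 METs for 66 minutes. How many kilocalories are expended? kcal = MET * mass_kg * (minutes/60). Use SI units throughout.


kcal = MET * mass * time_hr
Convert time: 66 min = 1.1 hr
kcal = 13.41 * 91.24 * 1.1
kcal = 1345.8812 kcal

1345.8812 kcal


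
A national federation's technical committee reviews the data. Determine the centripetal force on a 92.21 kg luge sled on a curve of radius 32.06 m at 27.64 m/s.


Fc = m * v^2 / r
v^2 = 27.64^2 = 763.9696
Fc = 92.21 * 763.9696 / 32.06
Fc = 70445.6368 / 32.06 = 2197.3062 N

2197.3062 N


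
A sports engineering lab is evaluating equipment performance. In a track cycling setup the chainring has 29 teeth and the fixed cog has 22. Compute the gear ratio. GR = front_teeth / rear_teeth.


GR = front_teeth / rear_teeth
GR = 29 / 22
GR = 1.3182

1.3182


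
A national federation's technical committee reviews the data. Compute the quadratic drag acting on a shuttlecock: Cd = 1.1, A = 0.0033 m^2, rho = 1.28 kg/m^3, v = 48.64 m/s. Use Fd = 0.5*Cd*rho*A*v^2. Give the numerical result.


Fd = 0.5 * Cd * rho * A * v^2
Fd = 0.5 * 1.1 * 1.28 * 0.0033 * 48.64^2
v^2 = 2365.8496
Fd = 0.5 * 1.1 * 1.28 * 0.0033 * 2365.8496 = 5.4963 N

5.4963 N


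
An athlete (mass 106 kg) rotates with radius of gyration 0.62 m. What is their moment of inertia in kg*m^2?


I = m * k^2
I = 106 * 0.62^2
I = 106 * 0.3844 = 40.7464 kg*m^2

40.7464 kg*m^2


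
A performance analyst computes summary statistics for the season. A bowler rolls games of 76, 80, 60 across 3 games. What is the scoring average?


Average = sum / n
Sum = 216
Average = 216 / 3 = 72

72


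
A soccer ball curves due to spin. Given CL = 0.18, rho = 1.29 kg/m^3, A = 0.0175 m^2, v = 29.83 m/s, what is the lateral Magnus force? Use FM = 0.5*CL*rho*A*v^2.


FM = 0.5 * CL * rho * A * v^2
FM = 0.5 * 0.18 * 1.29 * 0.0175 * 29.83^2
v^2 = 889.8289
FM = 0.5 * 0.18 * 1.29 * 0.0175 * 889.8289 = 1.8079 N

1.8079 N


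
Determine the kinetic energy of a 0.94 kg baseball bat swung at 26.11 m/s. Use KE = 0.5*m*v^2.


KE = 0.5 * m * v^2
KE = 0.5 * 0.94 * 26.11^2
KE = 0.5 * 0.94 * 681.7321 = 320.4141 J

320.4141 J


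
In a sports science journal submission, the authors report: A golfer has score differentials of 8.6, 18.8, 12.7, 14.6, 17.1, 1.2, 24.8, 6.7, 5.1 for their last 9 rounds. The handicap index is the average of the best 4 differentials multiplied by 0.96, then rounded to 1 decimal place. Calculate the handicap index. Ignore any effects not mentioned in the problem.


All differentials: 8.6, 18.8, 12.7, 14.6, 17.1, 1.2, 24.8, 6.7, 5.1
Sorted: 1.2, 5.1, 6.7, 8.6, 12.7, 14.6, 17.1, 18.8, 24.8
Best 4: 1.2, 5.1, 6.7, 8.6
Average of best = 21.6 / 4 = 5.4
Raw index = 5.4 * 0.96 = 5.184
Handicap index = round(5.184, 1) = 5.2

5.2


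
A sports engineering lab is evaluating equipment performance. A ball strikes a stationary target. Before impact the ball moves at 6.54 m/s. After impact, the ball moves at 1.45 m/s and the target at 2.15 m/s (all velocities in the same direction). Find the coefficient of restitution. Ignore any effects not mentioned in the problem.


e = (v2_after - v1_after) / (v1_before - v2_before)
Numerator = 2.15 - 1.45 = 0.7
Denominator = 6.54 - 0 = 6.54
e = 0.7 / 6.54 = 0.107

0.107


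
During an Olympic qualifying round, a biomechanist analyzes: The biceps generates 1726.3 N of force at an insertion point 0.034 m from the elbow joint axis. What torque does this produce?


tau = F * d
tau = 1726.3 * 0.034
tau = 58.6942 N*m

58.6942 N*m


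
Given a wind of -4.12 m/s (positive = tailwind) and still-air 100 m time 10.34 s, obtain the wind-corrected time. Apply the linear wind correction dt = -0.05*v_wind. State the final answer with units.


dt = -0.05 * v_wind = -0.05 * -4.12 = 0.206 s
t_corrected = t_still + dt = 10.34 + (0.206)
t_corrected = 10.546 s

10.546 s


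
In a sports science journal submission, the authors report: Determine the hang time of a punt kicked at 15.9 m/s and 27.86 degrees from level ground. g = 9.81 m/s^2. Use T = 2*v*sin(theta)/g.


T = 2*v*sin(theta)/g
sin(theta) = sin(27.86 deg) = 0.4673
T = 2*15.9*0.4673 / 9.81
T = 14.8605 / 9.81 = 1.5148 s

1.5148 s


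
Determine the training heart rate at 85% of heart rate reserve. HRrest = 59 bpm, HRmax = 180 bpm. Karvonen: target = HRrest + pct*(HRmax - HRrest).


Target = HRrest + pct*(HRmax - HRrest)
Heart rate reserve = HRmax - HRrest = 180 - 59 = 121 bpm
Fraction = 85% = 0.85
Target = 59 + 0.85 * 121
Target = 59 + 102.85 = 161.85 bpm

161.85 bpm


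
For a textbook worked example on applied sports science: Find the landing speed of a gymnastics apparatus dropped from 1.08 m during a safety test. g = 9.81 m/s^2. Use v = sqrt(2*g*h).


v = sqrt(2 * g * h)
v = sqrt(2 * 9.81 * 1.08)
v = sqrt(21.1896) = 4.6032 m/s

4.6032 m/s


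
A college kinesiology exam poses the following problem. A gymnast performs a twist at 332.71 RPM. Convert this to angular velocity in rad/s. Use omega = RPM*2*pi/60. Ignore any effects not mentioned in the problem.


omega = RPM * 2 * pi / 60
omega = 332.71 * 2 * 3.14159 / 60
omega = 2090.4786 / 60 = 34.8413 rad/s

34.8413 rad/s


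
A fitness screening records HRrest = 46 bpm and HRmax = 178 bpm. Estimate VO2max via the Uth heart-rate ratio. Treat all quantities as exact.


VO2max = 15.3 * HRmax / HRrest
VO2max = 15.3 * 178 / 46
VO2max = 2723.4 / 46 = 59.2043 mL/kg/min

59.2043 mL/kg/min


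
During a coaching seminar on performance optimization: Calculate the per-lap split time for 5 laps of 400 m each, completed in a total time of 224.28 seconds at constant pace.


Split time = total_time / n_laps = 224.28 / 5
Split time = 44.856 s per lap

44.856 s


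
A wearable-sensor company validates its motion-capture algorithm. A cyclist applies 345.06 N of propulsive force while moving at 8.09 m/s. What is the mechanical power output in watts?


P = F * v
P = 345.06 * 8.09
P = 2791.5354 W

2791.5354 W


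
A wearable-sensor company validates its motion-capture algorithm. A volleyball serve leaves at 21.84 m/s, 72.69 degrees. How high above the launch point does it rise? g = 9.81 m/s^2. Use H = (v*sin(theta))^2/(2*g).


H = (v*sin(theta))^2 / (2*g)
vy = v*sin(theta) = 21.84 * sin(72.69 deg) = 20.8508 m/s
H = vy^2 / (2*g) = 434.7576 / (2*9.81)
H = 434.7576 / 19.62 = 22.1589 m

22.1589 m


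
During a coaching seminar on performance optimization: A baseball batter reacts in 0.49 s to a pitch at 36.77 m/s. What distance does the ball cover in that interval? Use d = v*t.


d = v * t
d = 36.77 * 0.49
d = 18.0173 m

18.0173 m


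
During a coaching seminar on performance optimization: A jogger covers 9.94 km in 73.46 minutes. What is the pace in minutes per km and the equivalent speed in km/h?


Pace = time / distance = 73.46 min / 9.94 km = 7.3903 min/km
Speed = distance / time_in_hours = 9.94 / 1.2243 hr
Speed = 8.1187 km/h

7.3903 min/km, 8.1187 km/h


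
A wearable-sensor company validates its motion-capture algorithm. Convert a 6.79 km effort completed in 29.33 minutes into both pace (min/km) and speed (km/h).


Pace = time / distance = 29.33 min / 6.79 km = 4.3196 min/km
Speed = distance / time_in_hours = 6.79 / 0.4888 hr
Speed = 13.8902 km/h

4.3196 min/km, 13.8902 km/h


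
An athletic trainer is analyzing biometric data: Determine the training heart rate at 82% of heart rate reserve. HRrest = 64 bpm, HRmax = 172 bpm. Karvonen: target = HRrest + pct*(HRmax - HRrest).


Target = HRrest + pct*(HRmax - HRrest)
Heart rate reserve = HRmax - HRrest = 172 - 64 = 108 bpm
Fraction = 82% = 0.82
Target = 64 + 0.82 * 108
Target = 64 + 88.56 = 152.56 bpm

152.56 bpm


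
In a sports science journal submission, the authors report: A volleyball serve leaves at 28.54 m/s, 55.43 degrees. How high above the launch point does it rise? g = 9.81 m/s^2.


H = (v*sin(theta))^2 / (2*g)
vy = v*sin(theta) = 28.54 * sin(55.43 deg) = 23.5008 m/s
H = vy^2 / (2*g) = 552.2873 / (2*9.81)
H = 552.2873 / 19.62 = 28.1492 m

28.1492 m


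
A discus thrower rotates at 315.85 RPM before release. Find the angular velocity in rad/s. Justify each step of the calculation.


omega = RPM * 2 * pi / 60
omega = 315.85 * 2 * 3.14159 / 60
omega = 1984.5441 / 60 = 33.0757 rad/s

33.0757 rad/s


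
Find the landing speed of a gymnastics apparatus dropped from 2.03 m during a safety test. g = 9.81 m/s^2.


v = sqrt(2 * g * h)
v = sqrt(2 * 9.81 * 2.03)
v = sqrt(39.8286) = 6.311 m/s

6.311 m/s


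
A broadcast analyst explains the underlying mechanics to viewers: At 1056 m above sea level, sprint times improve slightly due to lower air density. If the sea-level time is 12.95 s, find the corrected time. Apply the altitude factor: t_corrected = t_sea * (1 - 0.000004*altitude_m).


Correction factor = 1 - 0.000004 * 1056 = 0.995776
t_corrected = t_sea * factor = 12.95 * 0.995776
t_corrected = 12.8953 s

12.8953 s


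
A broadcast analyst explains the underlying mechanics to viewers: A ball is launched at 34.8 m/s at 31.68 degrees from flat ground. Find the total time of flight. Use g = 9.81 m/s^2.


T = 2*v*sin(theta)/g
sin(theta) = sin(31.68 deg) = 0.5252
T = 2*34.8*0.5252 / 9.81
T = 36.5522 / 9.81 = 3.726 s

3.726 s


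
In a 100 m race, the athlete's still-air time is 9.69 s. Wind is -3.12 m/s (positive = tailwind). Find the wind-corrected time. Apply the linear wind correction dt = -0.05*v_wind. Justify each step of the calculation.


dt = -0.05 * v_wind = -0.05 * -3.12 = 0.156 s
t_corrected = t_still + dt = 9.69 + (0.156)
t_corrected = 9.846 s

9.846 s


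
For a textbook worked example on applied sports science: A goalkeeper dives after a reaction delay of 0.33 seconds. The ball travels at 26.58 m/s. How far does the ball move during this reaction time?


d = v * t
d = 26.58 * 0.33
d = 8.7714 m

8.7714 m


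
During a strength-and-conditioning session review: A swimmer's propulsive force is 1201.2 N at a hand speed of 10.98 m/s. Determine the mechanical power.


P = F * v
P = 1201.2 * 10.98
P = 13189.176 W

13189.176 W


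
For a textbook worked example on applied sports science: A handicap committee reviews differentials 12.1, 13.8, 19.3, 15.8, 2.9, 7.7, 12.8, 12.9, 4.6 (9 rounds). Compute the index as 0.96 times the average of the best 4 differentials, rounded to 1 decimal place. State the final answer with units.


All differentials: 12.1, 13.8, 19.3, 15.8, 2.9, 7.7, 12.8, 12.9, 4.6
Sorted: 2.9, 4.6, 7.7, 12.1, 12.8, 12.9, 13.8, 15.8, 19.3
Best 4: 2.9, 4.6, 7.7, 12.1
Average of best = 27.3 / 4 = 6.825
Raw index = 6.825 * 0.96 = 6.552
Handicap index = round(6.552, 1) = 6.6

6.6


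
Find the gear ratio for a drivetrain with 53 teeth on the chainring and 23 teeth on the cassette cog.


GR = front_teeth / rear_teeth
GR = 53 / 23
GR = 2.3043

2.3043


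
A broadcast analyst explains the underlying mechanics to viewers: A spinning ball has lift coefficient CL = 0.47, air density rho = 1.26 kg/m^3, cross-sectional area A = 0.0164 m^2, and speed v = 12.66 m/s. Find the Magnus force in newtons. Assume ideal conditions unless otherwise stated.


FM = 0.5 * CL * rho * A * v^2
FM = 0.5 * 0.47 * 1.26 * 0.0164 * 12.66^2
v^2 = 160.2756
FM = 0.5 * 0.47 * 1.26 * 0.0164 * 160.2756 = 0.7783 N

0.7783 N


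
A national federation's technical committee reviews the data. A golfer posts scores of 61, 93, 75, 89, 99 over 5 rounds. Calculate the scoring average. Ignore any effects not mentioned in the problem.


Average = sum / n
Sum = 417
Average = 417 / 5 = 83.4

83.4


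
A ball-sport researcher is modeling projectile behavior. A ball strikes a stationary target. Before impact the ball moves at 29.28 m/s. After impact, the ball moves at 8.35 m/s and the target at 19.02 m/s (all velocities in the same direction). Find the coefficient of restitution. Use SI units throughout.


e = (v2_after - v1_after) / (v1_before - v2_before)
Numerator = 19.02 - 8.35 = 10.67
Denominator = 29.28 - 0 = 29.28
e = 10.67 / 29.28 = 0.3644

0.3644


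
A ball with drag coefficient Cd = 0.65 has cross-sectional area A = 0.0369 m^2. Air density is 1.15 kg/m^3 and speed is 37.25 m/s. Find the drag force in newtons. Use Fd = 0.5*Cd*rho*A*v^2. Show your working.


Fd = 0.5 * Cd * rho * A * v^2
Fd = 0.5 * 0.65 * 1.15 * 0.0369 * 37.25^2
v^2 = 1387.5625
Fd = 0.5 * 0.65 * 1.15 * 0.0369 * 1387.5625 = 19.1364 N

19.1364 N


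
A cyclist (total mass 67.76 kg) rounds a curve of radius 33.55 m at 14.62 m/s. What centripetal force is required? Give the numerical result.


Fc = m * v^2 / r
v^2 = 14.62^2 = 213.7444
Fc = 67.76 * 213.7444 / 33.55
Fc = 14483.3205 / 33.55 = 431.6936 N

431.6936 N


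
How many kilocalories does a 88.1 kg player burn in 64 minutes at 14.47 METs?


kcal = MET * mass * time_hr
Convert time: 64 min = 1.0667 hr
kcal = 14.47 * 88.1 * 1.0667
kcal = 1359.7941 kcal

1359.7941 kcal


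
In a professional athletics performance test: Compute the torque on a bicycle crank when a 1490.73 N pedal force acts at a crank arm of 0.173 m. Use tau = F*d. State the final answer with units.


tau = F * d
tau = 1490.73 * 0.173
tau = 257.8963 N*m

257.8963 N*m


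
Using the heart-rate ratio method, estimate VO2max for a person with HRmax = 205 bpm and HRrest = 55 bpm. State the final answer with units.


VO2max = 15.3 * HRmax / HRrest
VO2max = 15.3 * 205 / 55
VO2max = 3136.5 / 55 = 57.0273 mL/kg/min

57.0273 mL/kg/min


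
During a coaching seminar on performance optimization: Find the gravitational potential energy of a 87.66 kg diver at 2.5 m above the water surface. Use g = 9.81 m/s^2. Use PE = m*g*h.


PE = m * g * h
PE = 87.66 * 9.81 * 2.5
PE = 859.9446 * 2.5 = 2149.8615 J

2149.8615 J


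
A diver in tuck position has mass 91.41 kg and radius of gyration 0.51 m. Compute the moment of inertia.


I = m * k^2
I = 91.41 * 0.51^2
I = 91.41 * 0.2601 = 23.7757 kg*m^2

23.7757 kg*m^2


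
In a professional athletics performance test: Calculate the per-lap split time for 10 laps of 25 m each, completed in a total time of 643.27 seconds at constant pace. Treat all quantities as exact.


Split time = total_time / n_laps = 643.27 / 10
Split time = 64.327 s per lap

64.327 s


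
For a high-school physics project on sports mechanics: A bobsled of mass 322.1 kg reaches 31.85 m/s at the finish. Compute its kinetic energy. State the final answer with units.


KE = 0.5 * m * v^2
KE = 0.5 * 322.1 * 31.85^2
KE = 0.5 * 322.1 * 1014.4225 = 163372.7436 J

163372.7436 J


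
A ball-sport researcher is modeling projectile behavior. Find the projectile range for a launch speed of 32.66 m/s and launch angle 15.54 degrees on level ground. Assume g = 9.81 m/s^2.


R = v^2 * sin(2*theta) / g
Convert angle to radians: theta = 15.54 deg = 0.2712 rad
sin(2*theta) = sin(0.5424) = 0.5162
R = 32.66^2 * 0.5162 / 9.81
R = 1066.6756 * 0.5162 / 9.81 = 56.132 m

56.132 m


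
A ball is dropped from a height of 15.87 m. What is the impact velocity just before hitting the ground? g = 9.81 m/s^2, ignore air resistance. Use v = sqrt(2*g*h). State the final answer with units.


v = sqrt(2 * g * h)
v = sqrt(2 * 9.81 * 15.87)
v = sqrt(311.3694) = 17.6457 m/s

17.6457 m/s


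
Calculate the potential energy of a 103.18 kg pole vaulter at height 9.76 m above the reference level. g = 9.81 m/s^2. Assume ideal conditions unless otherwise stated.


PE = m * g * h
PE = 103.18 * 9.81 * 9.76
PE = 1012.1958 * 9.76 = 9879.031 J

9879.031 J


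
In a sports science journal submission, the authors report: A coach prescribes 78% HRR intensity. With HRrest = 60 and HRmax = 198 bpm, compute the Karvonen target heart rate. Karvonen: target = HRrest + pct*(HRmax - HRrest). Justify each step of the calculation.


Target = HRrest + pct*(HRmax - HRrest)
Heart rate reserve = HRmax - HRrest = 198 - 60 = 138 bpm
Fraction = 78% = 0.78
Target = 60 + 0.78 * 138
Target = 60 + 107.64 = 167.64 bpm

167.64 bpm


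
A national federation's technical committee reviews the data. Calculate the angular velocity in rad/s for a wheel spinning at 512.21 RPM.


omega = RPM * 2 * pi / 60
omega = 512.21 * 2 * 3.14159 / 60
omega = 3218.3103 / 60 = 53.6385 rad/s

53.6385 rad/s


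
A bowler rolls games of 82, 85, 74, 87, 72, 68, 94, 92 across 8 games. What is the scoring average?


Average = sum / n
Sum = 654
Average = 654 / 8 = 81.75

81.75


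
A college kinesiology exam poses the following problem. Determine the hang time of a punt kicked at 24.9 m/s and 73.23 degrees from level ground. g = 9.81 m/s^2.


T = 2*v*sin(theta)/g
sin(theta) = sin(73.23 deg) = 0.9575
T = 2*24.9*0.9575 / 9.81
T = 47.682 / 9.81 = 4.8606 s

4.8606 s


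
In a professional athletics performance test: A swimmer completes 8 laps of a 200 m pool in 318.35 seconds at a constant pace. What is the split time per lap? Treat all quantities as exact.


Split time = total_time / n_laps = 318.35 / 8
Split time = 39.7938 s per lap

39.7938 s


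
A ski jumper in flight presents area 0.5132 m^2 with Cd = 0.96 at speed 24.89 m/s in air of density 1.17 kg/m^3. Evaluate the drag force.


Fd = 0.5 * Cd * rho * A * v^2
Fd = 0.5 * 0.96 * 1.17 * 0.5132 * 24.89^2
v^2 = 619.5121
Fd = 0.5 * 0.96 * 1.17 * 0.5132 * 619.5121 = 178.5515 N

178.5515 N


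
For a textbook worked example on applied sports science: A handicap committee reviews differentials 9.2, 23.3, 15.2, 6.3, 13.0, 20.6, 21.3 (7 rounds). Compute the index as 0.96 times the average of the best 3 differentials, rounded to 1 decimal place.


All differentials: 9.2, 23.3, 15.2, 6.3, 13.0, 20.6, 21.3
Sorted: 6.3, 9.2, 13.0, 15.2, 20.6, 21.3, 23.3
Best 3: 6.3, 9.2, 13.0
Average of best = 28.5 / 3 = 9.5
Raw index = 9.5 * 0.96 = 9.12
Handicap index = round(9.12, 1) = 9.1

9.1


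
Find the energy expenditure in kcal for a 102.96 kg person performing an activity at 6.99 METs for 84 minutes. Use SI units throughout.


kcal = MET * mass * time_hr
Convert time: 84 min = 1.4 hr
kcal = 6.99 * 102.96 * 1.4
kcal = 1007.5666 kcal

1007.5666 kcal


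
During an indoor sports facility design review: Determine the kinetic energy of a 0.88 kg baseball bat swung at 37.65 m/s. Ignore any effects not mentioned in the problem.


KE = 0.5 * m * v^2
KE = 0.5 * 0.88 * 37.65^2
KE = 0.5 * 0.88 * 1417.5225 = 623.7099 J

623.7099 J


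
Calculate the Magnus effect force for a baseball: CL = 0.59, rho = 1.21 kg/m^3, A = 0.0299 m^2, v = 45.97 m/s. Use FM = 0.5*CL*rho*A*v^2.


FM = 0.5 * CL * rho * A * v^2
FM = 0.5 * 0.59 * 1.21 * 0.0299 * 45.97^2
v^2 = 2113.2409
FM = 0.5 * 0.59 * 1.21 * 0.0299 * 2113.2409 = 22.5542 N

22.5542 N


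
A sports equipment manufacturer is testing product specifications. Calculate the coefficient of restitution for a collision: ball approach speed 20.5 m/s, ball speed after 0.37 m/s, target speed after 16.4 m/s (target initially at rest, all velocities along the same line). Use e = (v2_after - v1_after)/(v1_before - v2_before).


e = (v2_after - v1_after) / (v1_before - v2_before)
Numerator = 16.4 - 0.37 = 16.03
Denominator = 20.5 - 0 = 20.5
e = 16.03 / 20.5 = 0.782

0.782


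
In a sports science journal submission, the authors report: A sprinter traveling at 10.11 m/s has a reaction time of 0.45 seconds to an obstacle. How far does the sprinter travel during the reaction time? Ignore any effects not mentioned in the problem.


d = v * t
d = 10.11 * 0.45
d = 4.5495 m

4.5495 m


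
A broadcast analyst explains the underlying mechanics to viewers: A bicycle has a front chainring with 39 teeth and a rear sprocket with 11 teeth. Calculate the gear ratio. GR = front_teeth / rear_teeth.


GR = front_teeth / rear_teeth
GR = 39 / 11
GR = 3.5455

3.5455


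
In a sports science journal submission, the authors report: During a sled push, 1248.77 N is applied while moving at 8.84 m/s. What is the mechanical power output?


P = F * v
P = 1248.77 * 8.84
P = 11039.1268 W

11039.1268 W


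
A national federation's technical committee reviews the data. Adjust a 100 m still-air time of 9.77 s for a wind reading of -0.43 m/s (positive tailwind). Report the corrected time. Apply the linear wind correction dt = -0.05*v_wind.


dt = -0.05 * v_wind = -0.05 * -0.43 = 0.0215 s
t_corrected = t_still + dt = 9.77 + (0.0215)
t_corrected = 9.7915 s

9.7915 s


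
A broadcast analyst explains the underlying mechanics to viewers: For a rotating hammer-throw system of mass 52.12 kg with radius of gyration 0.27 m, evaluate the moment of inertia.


I = m * k^2
I = 52.12 * 0.27^2
I = 52.12 * 0.0729 = 3.7995 kg*m^2

3.7995 kg*m^2


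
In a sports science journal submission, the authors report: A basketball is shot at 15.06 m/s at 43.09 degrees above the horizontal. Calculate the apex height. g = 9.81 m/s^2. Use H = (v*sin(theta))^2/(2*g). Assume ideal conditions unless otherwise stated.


H = (v*sin(theta))^2 / (2*g)
vy = v*sin(theta) = 15.06 * sin(43.09 deg) = 10.2882 m/s
H = vy^2 / (2*g) = 105.8467 / (2*9.81)
H = 105.8467 / 19.62 = 5.3948 m

5.3948 m


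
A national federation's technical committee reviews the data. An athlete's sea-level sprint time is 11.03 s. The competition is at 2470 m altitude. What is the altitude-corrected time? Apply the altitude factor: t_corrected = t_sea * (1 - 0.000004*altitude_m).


Correction factor = 1 - 0.000004 * 2470 = 0.99012
t_corrected = t_sea * factor = 11.03 * 0.99012
t_corrected = 10.921 s

10.921 s


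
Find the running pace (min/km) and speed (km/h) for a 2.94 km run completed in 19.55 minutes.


Pace = time / distance = 19.55 min / 2.94 km = 6.6497 min/km
Speed = distance / time_in_hours = 2.94 / 0.3258 hr
Speed = 9.023 km/h

6.6497 min/km, 9.023 km/h


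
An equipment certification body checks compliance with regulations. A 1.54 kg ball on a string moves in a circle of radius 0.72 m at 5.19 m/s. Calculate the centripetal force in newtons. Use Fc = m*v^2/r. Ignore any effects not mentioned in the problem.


Fc = m * v^2 / r
v^2 = 5.19^2 = 26.9361
Fc = 1.54 * 26.9361 / 0.72
Fc = 41.4816 / 0.72 = 57.6133 N

57.6133 N


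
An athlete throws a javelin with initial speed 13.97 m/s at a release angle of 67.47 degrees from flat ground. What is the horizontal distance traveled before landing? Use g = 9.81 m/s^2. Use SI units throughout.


R = v^2 * sin(2*theta) / g
Convert angle to radians: theta = 67.47 deg = 1.1776 rad
sin(2*theta) = sin(2.3551) = 0.7078
R = 13.97^2 * 0.7078 / 9.81
R = 195.1609 * 0.7078 / 9.81 = 14.082 m

14.082 m


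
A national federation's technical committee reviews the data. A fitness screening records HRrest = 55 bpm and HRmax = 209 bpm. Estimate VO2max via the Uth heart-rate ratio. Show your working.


VO2max = 15.3 * HRmax / HRrest
VO2max = 15.3 * 209 / 55
VO2max = 3197.7 / 55 = 58.14 mL/kg/min

58.14 mL/kg/min


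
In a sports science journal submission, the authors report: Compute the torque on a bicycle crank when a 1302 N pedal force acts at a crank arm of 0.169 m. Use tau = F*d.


tau = F * d
tau = 1302 * 0.169
tau = 220.038 N*m

220.038 N*m


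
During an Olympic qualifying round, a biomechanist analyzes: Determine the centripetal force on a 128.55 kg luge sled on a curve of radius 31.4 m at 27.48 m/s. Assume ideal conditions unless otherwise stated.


Fc = m * v^2 / r
v^2 = 27.48^2 = 755.1504
Fc = 128.55 * 755.1504 / 31.4
Fc = 97074.5839 / 31.4 = 3091.5473 N

3091.5473 N


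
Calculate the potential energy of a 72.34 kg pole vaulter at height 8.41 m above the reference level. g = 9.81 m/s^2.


PE = m * g * h
PE = 72.34 * 9.81 * 8.41
PE = 709.6554 * 8.41 = 5968.2019 J

5968.2019 J


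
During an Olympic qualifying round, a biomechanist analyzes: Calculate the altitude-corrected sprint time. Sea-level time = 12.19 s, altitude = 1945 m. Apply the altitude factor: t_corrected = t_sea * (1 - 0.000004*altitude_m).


Correction factor = 1 - 0.000004 * 1945 = 0.99222
t_corrected = t_sea * factor = 12.19 * 0.99222
t_corrected = 12.0952 s

12.0952 s


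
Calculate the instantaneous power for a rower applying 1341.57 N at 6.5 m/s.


P = F * v
P = 1341.57 * 6.5
P = 8720.205 W

8720.205 W


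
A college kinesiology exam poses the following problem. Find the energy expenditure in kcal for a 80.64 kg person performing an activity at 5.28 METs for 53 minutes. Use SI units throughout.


kcal = MET * mass * time_hr
Convert time: 53 min = 0.8833 hr
kcal = 5.28 * 80.64 * 0.8833
kcal = 376.105 kcal

376.105 kcal


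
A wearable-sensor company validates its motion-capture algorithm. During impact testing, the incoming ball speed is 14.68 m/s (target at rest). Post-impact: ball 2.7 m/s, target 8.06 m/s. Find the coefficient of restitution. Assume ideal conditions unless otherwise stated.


e = (v2_after - v1_after) / (v1_before - v2_before)
Numerator = 8.06 - 2.7 = 5.36
Denominator = 14.68 - 0 = 14.68
e = 5.36 / 14.68 = 0.3651

0.3651


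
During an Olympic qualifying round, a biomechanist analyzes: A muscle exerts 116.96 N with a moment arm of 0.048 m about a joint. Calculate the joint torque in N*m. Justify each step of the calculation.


tau = F * d
tau = 116.96 * 0.048
tau = 5.6141 N*m

5.6141 N*m


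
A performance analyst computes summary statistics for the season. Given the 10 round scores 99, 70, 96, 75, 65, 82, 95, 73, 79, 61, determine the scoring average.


Average = sum / n
Sum = 795
Average = 795 / 10 = 79.5

79.5


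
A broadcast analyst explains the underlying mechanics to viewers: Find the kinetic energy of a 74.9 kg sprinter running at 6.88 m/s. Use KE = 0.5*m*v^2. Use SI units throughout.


KE = 0.5 * m * v^2
KE = 0.5 * 74.9 * 6.88^2
KE = 0.5 * 74.9 * 47.3344 = 1772.6733 J

1772.6733 J


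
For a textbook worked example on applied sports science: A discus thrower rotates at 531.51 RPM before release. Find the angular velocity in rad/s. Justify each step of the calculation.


omega = RPM * 2 * pi / 60
omega = 531.51 * 2 * 3.14159 / 60
omega = 3339.5758 / 60 = 55.6596 rad/s

55.6596 rad/s


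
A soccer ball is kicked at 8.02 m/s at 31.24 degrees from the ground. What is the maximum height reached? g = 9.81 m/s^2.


H = (v*sin(theta))^2 / (2*g)
vy = v*sin(theta) = 8.02 * sin(31.24 deg) = 4.1594 m/s
H = vy^2 / (2*g) = 17.3003 / (2*9.81)
H = 17.3003 / 19.62 = 0.8818 m

0.8818 m


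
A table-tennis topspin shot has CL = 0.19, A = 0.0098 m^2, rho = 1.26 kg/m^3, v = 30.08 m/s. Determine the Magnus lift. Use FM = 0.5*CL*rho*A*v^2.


FM = 0.5 * CL * rho * A * v^2
FM = 0.5 * 0.19 * 1.26 * 0.0098 * 30.08^2
v^2 = 904.8064
FM = 0.5 * 0.19 * 1.26 * 0.0098 * 904.8064 = 1.0614 N

1.0614 N


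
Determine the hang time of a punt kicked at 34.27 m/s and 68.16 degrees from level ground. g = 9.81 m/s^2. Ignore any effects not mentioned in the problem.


T = 2*v*sin(theta)/g
sin(theta) = sin(68.16 deg) = 0.9282
T = 2*34.27*0.9282 / 9.81
T = 63.6206 / 9.81 = 6.4853 s

6.4853 s
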